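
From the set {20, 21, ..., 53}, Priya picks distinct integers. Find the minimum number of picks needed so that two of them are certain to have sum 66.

22

Group the elements by complementary pair {x, 66−x}: {20,46}, {21,45}, {22,44}, …, giving 13 two-element pairs; the single value 33 (it cannot pair with itself since the integers are distinct); and 7 integers whose partner 66−x falls outside [20,53].
Treating each of those 21 groups as a pigeonhole, one can pick one integer per group — 21 integers — with no two summing to 66.
The 22nd integer lands in an occupied pair, forcing a sum of 66.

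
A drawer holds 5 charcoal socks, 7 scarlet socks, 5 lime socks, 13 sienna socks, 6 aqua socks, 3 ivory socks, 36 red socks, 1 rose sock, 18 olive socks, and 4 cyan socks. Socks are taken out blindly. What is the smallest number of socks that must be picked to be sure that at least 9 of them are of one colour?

56

By pigeonhole, put each drawn sock into a box by colour. The largest draw with every box below 9 takes min(count, 8) from each colour; colours with fewer than 8 contribute all they have.
Σ min(cᵢ, 8) = 5 + 7 + 5 + 8 + 6 + 3 + 8 + 1 + 8 + 4 = 55.
Draw number 55 + 1 = 56 must push one box to 9.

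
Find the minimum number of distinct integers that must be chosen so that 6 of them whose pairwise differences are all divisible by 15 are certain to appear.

76

Integers whose pairwise differences are multiples of 15 are exactly those sharing a remainder mod 15. Pigeonhole: the 15 residue classes mod 15 are the pigeonholes.
With 75 integers one could put 5 in each residue class and have no class reach 6.
The 76th integer pushes some class to 6, so 15·5 + 1 = 76.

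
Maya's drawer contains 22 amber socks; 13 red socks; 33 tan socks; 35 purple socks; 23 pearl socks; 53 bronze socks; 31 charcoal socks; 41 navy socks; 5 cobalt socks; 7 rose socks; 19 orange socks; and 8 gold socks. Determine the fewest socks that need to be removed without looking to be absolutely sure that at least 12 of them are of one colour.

An adversary could hand out at most 11 socks per colour (cobalt, rose, gold run out sooner): 11 + 11 + 11 + 11 + 11 + 11 + 11 + 11 + 5 + 7 + 11 + 8 = 119 socks and still no colour has 12.
One more sock lands in a colour already at 11, so 120 draws are enough and 119 are not.

120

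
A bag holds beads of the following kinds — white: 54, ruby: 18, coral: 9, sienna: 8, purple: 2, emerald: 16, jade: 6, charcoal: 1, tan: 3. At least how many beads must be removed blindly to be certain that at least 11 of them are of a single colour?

60

An adversary could hand out at most 10 beads per colour (6 colours run out sooner): 10 + 10 + 9 + 8 + 2 + 10 + 6 + 1 + 3 = 59 beads and still no colour has 11.
Pigeonhole: one more bead lands in a colour already at 10, so 60 draws are enough and 59 are not.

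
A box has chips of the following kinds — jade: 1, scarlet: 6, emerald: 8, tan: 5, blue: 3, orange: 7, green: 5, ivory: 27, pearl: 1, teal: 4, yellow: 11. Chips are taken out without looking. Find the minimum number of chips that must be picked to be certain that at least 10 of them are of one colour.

59

Pigeonhole: the 11 colours are the holes; the chips drawn are the pigeons.
To avoid 10 of any one colour, the worst case takes at most 9 of each colour, or every chip of a colour that has fewer than 9.
That gives 1 + 6 + 8 + 5 + 3 + 7 + 5 + 9 + 1 + 4 + 9 = 58 chips with no colour reaching 10.
The next chip forces some colour to 10, so 58 + 1 = 59.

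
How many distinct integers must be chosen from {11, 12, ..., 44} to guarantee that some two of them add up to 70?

Group the elements by complementary pair {x, 70−x}: {26,44}, {27,43}, {28,42}, …, giving 9 two-element pairs, the single value 35 (it cannot pair with itself since the integers are distinct), and 15 integers whose partner 70−x falls outside [11,44].
Treating each of those 25 groups as a pigeonhole, one can pick one integer per group — 25 integers — with no two summing to 70.
The 26th integer lands in an occupied pair, forcing a sum of 70.

26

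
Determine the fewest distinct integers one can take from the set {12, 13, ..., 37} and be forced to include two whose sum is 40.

Group the elements by complementary pair {x, 40−x}: {12,28}, {13,27}, {14,26}, …, giving 8 two-element pairs; the single value 20 (it cannot pair with itself since the integers are distinct); and 9 integers whose partner 40−x falls outside [12,37].
Treating each of those 18 groups as a pigeonhole, one can pick one integer per group — 18 integers — with no two summing to 40.
The 19th integer lands in an occupied pair, forcing a sum of 40.

19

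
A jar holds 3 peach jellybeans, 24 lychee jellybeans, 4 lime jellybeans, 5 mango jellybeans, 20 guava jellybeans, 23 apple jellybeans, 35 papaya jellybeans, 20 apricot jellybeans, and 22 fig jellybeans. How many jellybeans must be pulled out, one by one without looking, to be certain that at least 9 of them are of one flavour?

61

An adversary could hand out at most 8 jellybeans per flavour (peach, lime, mango run out sooner): 3 + 8 + 4 + 5 + 8 + 8 + 8 + 8 + 8 = 60 jellybeans and still no flavour has 9.
Pigeonhole: one more jellybean lands in a flavour already at 8, so 61 draws are enough and 60 are not.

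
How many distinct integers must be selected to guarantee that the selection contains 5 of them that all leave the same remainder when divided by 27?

The 27 residue classes mod 27 are the pigeonholes.
With 108 integers one could put 4 in each residue class and have no class reach 5.
The 109th integer pushes some class to 5, so 27·4 + 1 = 109.

109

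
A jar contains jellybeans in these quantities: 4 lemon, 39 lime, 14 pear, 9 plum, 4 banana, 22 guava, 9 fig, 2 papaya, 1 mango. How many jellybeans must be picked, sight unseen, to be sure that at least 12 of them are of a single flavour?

Put each drawn jellybean into a box by flavour. The largest draw with every box below 12 takes min(count, 11) from each flavour; flavours with fewer than 11 contribute all they have.
Σ min(cᵢ, 11) = 4 + 11 + 11 + 9 + 4 + 11 + 9 + 2 + 1 = 62.
Draw number 62 + 1 = 63 must push one box to 12.

63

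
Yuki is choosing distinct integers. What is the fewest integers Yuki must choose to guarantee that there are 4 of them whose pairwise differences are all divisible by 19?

Integers whose pairwise differences are multiples of 19 are exactly those sharing a remainder mod 19. The 19 residue classes mod 19 are the pigeonholes.
With 57 integers one could put 3 in each residue class and have no class reach 4.
The 58th integer pushes some class to 4, so 19·3 + 1 = 58.

58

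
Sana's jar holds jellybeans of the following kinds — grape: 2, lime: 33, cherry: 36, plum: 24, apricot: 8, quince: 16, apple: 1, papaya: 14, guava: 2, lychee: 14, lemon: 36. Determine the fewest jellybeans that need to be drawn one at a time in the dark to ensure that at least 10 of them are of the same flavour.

By pigeonhole, the 11 flavours are the holes; the jellybeans drawn are the pigeons.
To avoid 10 of any one flavour, the worst case takes at most 9 of each flavour, or every jellybean of a flavour that has fewer than 9.
That gives 2 + 9 + 9 + 9 + 8 + 9 + 1 + 9 + 2 + 9 + 9 = 76 jellybeans with no flavour reaching 10.
The next jellybean forces some flavour to 10, so 76 + 1 = 77.

77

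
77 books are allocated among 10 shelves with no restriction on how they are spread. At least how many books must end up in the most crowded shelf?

8

The 10 shelves are the holes and the 77 books are the pigeons.
If every shelf held at most 7 books, the total would be at most 10 × 7 = 70, which is less than 77.
So some shelf holds at least ⌈77/10⌉ = 8 books.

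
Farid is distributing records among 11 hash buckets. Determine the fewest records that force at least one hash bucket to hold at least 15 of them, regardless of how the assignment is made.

155

With 154 records one could put exactly 14 in each of the 11 hash buckets, and no hash bucket would reach 15.
One more record must land in a hash bucket that already has 14, giving it 15.
So 11 × 14 + 1 = 155 records are required.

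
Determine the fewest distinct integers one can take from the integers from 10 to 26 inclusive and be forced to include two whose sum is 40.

12

A set avoiding the sum 40 can contain at most one of each pair {x, 40−x}, plus the 5 elements whose complement lies outside the range or equal to its own complement.
The integers 10, …, 20 (11 of them) are such a set: any two sum to at least 10+11 = 21 and at most 19+20 = 39 < 40.
Any 12th integer completes one of the 6 pairs, so 12 choices force a sum of 40.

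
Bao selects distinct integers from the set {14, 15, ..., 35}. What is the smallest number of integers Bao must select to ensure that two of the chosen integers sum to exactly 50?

13

A set avoiding the sum 50 can contain at most one of each pair {x, 50−x}, plus the 2 elements whose complement lies outside the range or equal to its own complement.
The integers 14, …, 25 (12 of them) are such a set: any two sum to at least 14+15 = 29 and at most 24+25 = 49 < 50.
Any 13th integer completes one of the 10 pairs, so 13 choices force a sum of 50.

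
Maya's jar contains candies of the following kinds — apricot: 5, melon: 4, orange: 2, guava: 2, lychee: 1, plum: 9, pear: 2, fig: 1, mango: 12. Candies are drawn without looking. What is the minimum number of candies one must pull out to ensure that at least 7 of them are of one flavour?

30

Pigeonhole: put each drawn candy into a box by flavour. The largest draw with every box below 7 takes min(count, 6) from each flavour; flavours with fewer than 6 contribute all they have.
Σ min(cᵢ, 6) = 5 + 4 + 2 + 2 + 1 + 6 + 2 + 1 + 6 = 29.
Draw number 29 + 1 = 30 must push one box to 7.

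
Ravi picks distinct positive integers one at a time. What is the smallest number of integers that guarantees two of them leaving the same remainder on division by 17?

18

By the pigeonhole principle, the 17 residue classes mod 17 are the pigeonholes.
With 17 integers one could put 1 in each residue class and have no class reach 2.
The 18th integer pushes some class to 2, so 17·1 + 1 = 18.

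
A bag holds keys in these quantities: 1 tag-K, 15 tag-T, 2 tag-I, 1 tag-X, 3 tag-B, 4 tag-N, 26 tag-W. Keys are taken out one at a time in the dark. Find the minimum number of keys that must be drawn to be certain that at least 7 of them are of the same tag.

Pigeonhole: put each drawn key into a box by tag. The largest draw with every box below 7 takes min(count, 6) from each tag; tags with fewer than 6 contribute all they have.
Σ min(cᵢ, 6) = 1 + 6 + 2 + 1 + 3 + 4 + 6 = 23.
Draw number 23 + 1 = 24 must push one box to 7.

24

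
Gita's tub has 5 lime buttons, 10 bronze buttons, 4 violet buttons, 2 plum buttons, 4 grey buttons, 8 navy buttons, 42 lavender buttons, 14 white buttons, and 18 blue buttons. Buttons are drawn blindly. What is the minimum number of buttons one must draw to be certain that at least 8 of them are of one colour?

51

An adversary could hand out at most 7 buttons per colour (4 colours run out sooner): 5 + 7 + 4 + 2 + 4 + 7 + 7 + 7 + 7 = 50 buttons and still no colour has 8.
By the pigeonhole principle, one more button lands in a colour already at 7, so 51 draws are enough and 50 are not.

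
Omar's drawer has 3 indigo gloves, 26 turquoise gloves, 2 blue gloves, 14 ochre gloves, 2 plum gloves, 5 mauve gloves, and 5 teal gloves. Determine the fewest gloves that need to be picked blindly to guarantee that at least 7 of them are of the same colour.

Put each drawn glove into a box by colour. The largest draw with every box below 7 takes min(count, 6) from each colour; colours with fewer than 6 contribute all they have.
Σ min(cᵢ, 6) = 3 + 6 + 2 + 6 + 2 + 5 + 5 = 29.
Draw number 29 + 1 = 30 must push one box to 7.

30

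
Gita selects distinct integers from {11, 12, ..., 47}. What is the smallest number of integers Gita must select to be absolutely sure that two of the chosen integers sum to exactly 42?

28

A set avoiding the sum 42 can contain at most one of each pair {x, 42−x}, plus the 17 elements whose complement lies outside the range or equal to its own complement.
The integers 21, …, 47 (27 of them) are such a set: any two sum to at least 21+22 = 43 > 42.
Pigeonhole: any 28th integer completes one of the 10 pairs, so 28 choices force a sum of 42.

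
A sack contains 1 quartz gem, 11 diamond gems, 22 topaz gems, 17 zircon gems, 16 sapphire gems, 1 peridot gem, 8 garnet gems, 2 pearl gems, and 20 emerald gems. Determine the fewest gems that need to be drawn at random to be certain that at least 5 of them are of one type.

An adversary could hand out at most 4 gems per type (quartz, peridot, pearl run out sooner): 1 + 4 + 4 + 4 + 4 + 1 + 4 + 2 + 4 = 28 gems and still no type has 5.
Pigeonhole: one more gem lands in a type already at 4, so 29 draws are enough and 28 are not.

29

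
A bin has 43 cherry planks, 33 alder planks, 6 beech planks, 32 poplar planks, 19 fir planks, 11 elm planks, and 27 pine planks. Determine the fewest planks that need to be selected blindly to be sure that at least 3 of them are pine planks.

In the worst case for collecting pine planks, every non-pine plank comes out first.
There are 43 + 33 + 6 + 32 + 19 + 11 = 144 non-pine planks altogether.
After those, each further plank must be pine, so 144 + 3 = 147 draws guarantee 3 pine planks.

147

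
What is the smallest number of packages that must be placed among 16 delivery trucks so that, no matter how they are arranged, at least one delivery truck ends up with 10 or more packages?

With 144 packages one could put exactly 9 in each of the 16 delivery trucks, and no delivery truck would reach 10.
One more package must land in a delivery truck that already has 9, giving it 10.
So 16 × 9 + 1 = 145 packages are required.

145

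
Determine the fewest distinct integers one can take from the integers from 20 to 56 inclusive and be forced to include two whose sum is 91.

27

A set avoiding the sum 91 can contain at most one of each pair {x, 91−x}, plus the 15 elements whose complement lies outside the range.
The integers 20, …, 45 (26 of them) are such a set: any two sum to at least 20+21 = 41 and at most 44+45 = 89 < 91.
Any 27th integer completes one of the 11 pairs, so 27 choices force a sum of 91.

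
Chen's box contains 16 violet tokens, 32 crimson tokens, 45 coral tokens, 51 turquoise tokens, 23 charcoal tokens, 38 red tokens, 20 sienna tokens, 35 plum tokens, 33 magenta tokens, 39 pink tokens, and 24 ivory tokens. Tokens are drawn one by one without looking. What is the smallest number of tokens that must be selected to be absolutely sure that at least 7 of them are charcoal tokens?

340

In the worst case for collecting charcoal tokens, every non-charcoal token comes out first.
There are 16 + 32 + 45 + 51 + 38 + 20 + 35 + 33 + 39 + 24 = 333 non-charcoal tokens altogether.
After those, each further token must be charcoal, so 333 + 7 = 340 draws guarantee 7 charcoal tokens.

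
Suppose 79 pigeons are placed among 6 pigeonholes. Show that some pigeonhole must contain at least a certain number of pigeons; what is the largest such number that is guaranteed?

Pigeonhole: the 6 pigeonholes are the holes and the 79 pigeons are the pigeons.
If every pigeonhole held at most 13 pigeons, the total would be at most 6 × 13 = 78, which is less than 79.
So some pigeonhole holds at least ⌈79/6⌉ = 14 pigeons.

14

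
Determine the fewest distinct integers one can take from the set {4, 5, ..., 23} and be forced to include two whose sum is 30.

13

A set avoiding the sum 30 can contain at most one of each pair {x, 30−x}, plus the 4 elements whose complement lies outside the range or equal to its own complement.
The integers 4, …, 15 (12 of them) are such a set: any two sum to at least 4+5 = 9 and at most 14+15 = 29 < 30.
By pigeonhole, any 13th integer completes one of the 8 pairs, so 13 choices force a sum of 30.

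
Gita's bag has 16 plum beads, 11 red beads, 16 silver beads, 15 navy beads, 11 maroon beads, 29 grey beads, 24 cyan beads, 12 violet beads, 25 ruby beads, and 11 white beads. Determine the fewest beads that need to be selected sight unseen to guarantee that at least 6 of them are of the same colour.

An adversary could hand out at most 5 beads per colour: 5 + 5 + 5 + 5 + 5 + 5 + 5 + 5 + 5 + 5 = 50 beads and still no colour has 6.
One more bead lands in a colour already at 5, so 51 draws are enough and 50 are not.

51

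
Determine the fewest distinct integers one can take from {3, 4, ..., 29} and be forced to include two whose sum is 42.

20

Two chosen integers sum to 42 exactly when both halves of some pair {x, 42−x} with 13 ≤ x ≤ 42−x ≤ 29 are chosen — 8 such pairs.
The remaining 11 elements (those with no distinct partner in range) can never complete a 42-sum, so the worst case takes all of them and one from each pair: 11 + 8 = 19.
By the pigeonhole principle, the 20th integer has to be the second member of some pair, so 19 + 1 = 20.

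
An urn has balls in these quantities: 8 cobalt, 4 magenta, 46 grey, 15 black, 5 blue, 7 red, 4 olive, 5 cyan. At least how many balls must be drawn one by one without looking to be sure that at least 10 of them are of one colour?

52

Pigeonhole: put each drawn ball into a box by colour. The largest draw with every box below 10 takes min(count, 9) from each colour; colours with fewer than 9 contribute all they have.
Σ min(cᵢ, 9) = 8 + 4 + 9 + 9 + 5 + 7 + 4 + 5 = 51.
Draw number 51 + 1 = 52 must push one box to 10.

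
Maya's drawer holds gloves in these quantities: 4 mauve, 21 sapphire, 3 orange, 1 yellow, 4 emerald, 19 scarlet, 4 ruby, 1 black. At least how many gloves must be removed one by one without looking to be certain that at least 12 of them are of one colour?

40

An adversary could hand out at most 11 gloves per colour (6 colours run out sooner): 4 + 11 + 3 + 1 + 4 + 11 + 4 + 1 = 39 gloves and still no colour has 12.
One more glove lands in a colour already at 11, so 40 draws are enough and 39 are not.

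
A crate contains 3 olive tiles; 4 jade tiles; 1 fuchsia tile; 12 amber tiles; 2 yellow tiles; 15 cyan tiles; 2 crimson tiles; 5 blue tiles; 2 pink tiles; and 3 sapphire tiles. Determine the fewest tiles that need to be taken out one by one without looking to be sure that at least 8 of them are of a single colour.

The 10 colours are the holes; the tiles drawn are the pigeons.
To avoid 8 of any one colour, the worst case takes at most 7 of each colour, or every tile of a colour that has fewer than 7.
That gives 3 + 4 + 1 + 7 + 2 + 7 + 2 + 5 + 2 + 3 = 36 tiles with no colour reaching 8.
The next tile forces some colour to 8, so 36 + 1 = 37.

37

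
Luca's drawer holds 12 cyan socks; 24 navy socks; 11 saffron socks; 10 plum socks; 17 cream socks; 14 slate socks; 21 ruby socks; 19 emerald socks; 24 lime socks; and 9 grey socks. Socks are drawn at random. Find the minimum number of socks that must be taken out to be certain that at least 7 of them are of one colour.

By the pigeonhole principle, the 10 colours are the holes; the socks drawn are the pigeons.
To avoid 7 of any one colour, the worst case takes at most 6 of each colour.
That gives 6 + 6 + 6 + 6 + 6 + 6 + 6 + 6 + 6 + 6 = 60 socks with no colour reaching 7.
The next sock forces some colour to 7, so 60 + 1 = 61.

61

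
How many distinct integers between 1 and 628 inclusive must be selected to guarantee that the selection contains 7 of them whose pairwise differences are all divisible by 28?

Integers whose pairwise differences are multiples of 28 are exactly those sharing a remainder mod 28. The 28 residue classes mod 28 are the pigeonholes.
With 168 integers one could put 6 in each residue class and have no class reach 7.
The 169th integer pushes some class to 7, so 28·6 + 1 = 169.

169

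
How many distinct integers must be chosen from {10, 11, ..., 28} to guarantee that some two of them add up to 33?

Group the elements by complementary pair {x, 33−x}: {10,23}, {11,22}, {12,21}, …, giving 7 two-element pairs and 5 integers whose partner 33−x falls outside [10,28].
Treating each of those 12 groups as a pigeonhole, one can pick one integer per group — 12 integers — with no two summing to 33.
The 13th integer lands in an occupied pair, forcing a sum of 33.

13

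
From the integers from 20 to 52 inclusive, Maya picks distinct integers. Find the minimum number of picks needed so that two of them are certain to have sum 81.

Two chosen integers sum to 81 exactly when both halves of some pair {x, 81−x} with 29 ≤ x ≤ 81−x ≤ 52 are chosen — 12 such pairs.
The remaining 9 elements (those with no distinct partner in range) can never complete a 81-sum, so the worst case takes all of them and one from each pair: 9 + 12 = 21.
By the pigeonhole principle, the 22nd integer has to be the second member of some pair, so 21 + 1 = 22.

22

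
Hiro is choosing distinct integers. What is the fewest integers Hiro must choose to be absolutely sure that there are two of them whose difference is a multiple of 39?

Integers whose pairwise differences are multiples of 39 are exactly those sharing a remainder mod 39. By pigeonhole, the 39 residue classes mod 39 are the pigeonholes.
With 39 integers one could put 1 in each residue class and have no class reach 2.
The 40th integer pushes some class to 2, so 39·1 + 1 = 40.

40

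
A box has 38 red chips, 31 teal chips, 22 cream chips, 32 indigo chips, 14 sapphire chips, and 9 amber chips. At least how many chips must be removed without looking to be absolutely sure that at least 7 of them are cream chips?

131

In the worst case for collecting cream chips, every non-cream chip comes out first.
There are 38 + 31 + 32 + 14 + 9 = 124 non-cream chips altogether.
After those, each further chip must be cream, so 124 + 7 = 131 draws guarantee 7 cream chips.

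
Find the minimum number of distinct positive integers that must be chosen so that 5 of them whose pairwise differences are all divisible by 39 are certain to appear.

157

Integers whose pairwise differences are multiples of 39 are exactly those sharing a remainder mod 39. The 39 residue classes mod 39 are the pigeonholes.
With 156 integers one could put 4 in each residue class and have no class reach 5.
The 157th integer pushes some class to 5, so 39·4 + 1 = 157.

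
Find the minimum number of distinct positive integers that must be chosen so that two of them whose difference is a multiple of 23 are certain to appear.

Integers whose pairwise differences are multiples of 23 are exactly those sharing a remainder mod 23. By the pigeonhole principle, the 23 residue classes mod 23 are the pigeonholes.
With 23 integers one could put 1 in each residue class and have no class reach 2.
The 24th integer pushes some class to 2, so 23·1 + 1 = 24.

24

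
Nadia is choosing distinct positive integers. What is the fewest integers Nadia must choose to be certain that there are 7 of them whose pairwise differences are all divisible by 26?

157

Integers whose pairwise differences are multiples of 26 are exactly those sharing a remainder mod 26. Pigeonhole: the 26 residue classes mod 26 are the pigeonholes.
With 156 integers one could put 6 in each residue class and have no class reach 7.
The 157th integer pushes some class to 7, so 26·6 + 1 = 157.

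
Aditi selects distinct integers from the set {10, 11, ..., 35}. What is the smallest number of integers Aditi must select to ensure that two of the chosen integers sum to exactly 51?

17

Group the elements by complementary pair {x, 51−x}: {16,35}, {17,34}, {18,33}, …, giving 10 two-element pairs and 6 integers whose partner 51−x falls outside [10,35].
Treating each of those 16 groups as a pigeonhole, one can pick one integer per group — 16 integers — with no two summing to 51.
The 17th integer lands in an occupied pair, forcing a sum of 51.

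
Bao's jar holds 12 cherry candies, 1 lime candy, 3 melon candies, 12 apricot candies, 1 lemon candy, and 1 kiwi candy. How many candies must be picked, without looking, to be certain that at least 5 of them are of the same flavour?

15

The 6 flavours are the holes; the candies drawn are the pigeons.
To avoid 5 of any one flavour, the worst case takes at most 4 of each flavour, or every candy of a flavour that has fewer than 4.
That gives 4 + 1 + 3 + 4 + 1 + 1 = 14 candies with no flavour reaching 5.
The next candy forces some flavour to 5, so 14 + 1 = 15.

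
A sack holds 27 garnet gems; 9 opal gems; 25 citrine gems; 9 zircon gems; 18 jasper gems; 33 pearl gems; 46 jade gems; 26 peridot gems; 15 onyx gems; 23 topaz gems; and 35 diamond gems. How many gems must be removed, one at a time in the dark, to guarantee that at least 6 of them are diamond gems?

In the worst case for collecting diamond gems, every non-diamond gem comes out first.
There are 27 + 9 + 25 + 9 + 18 + 33 + 46 + 26 + 15 + 23 = 231 non-diamond gems altogether.
After those, each further gem must be diamond, so 231 + 6 = 237 draws guarantee 6 diamond gems.

237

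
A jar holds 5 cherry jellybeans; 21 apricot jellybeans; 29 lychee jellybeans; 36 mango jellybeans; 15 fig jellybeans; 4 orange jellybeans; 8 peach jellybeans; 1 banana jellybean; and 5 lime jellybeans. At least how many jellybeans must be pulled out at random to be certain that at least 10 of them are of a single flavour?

60

By the pigeonhole principle, put each drawn jellybean into a box by flavour. The largest draw with every box below 10 takes min(count, 9) from each flavour; flavours with fewer than 9 contribute all they have.
Σ min(cᵢ, 9) = 5 + 9 + 9 + 9 + 9 + 4 + 8 + 1 + 5 = 59.
Draw number 59 + 1 = 60 must push one box to 10.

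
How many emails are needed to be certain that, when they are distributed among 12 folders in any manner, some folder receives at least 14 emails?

157

With 156 emails one could put exactly 13 in each of the 12 folders, and no folder would reach 14.
By pigeonhole, one more email must land in a folder that already has 13, giving it 14.
So 12 × 13 + 1 = 157 emails are required.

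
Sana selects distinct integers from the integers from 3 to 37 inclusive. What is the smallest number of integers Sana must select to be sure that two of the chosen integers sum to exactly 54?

Two chosen integers sum to 54 exactly when both halves of some pair {x, 54−x} with 17 ≤ x ≤ 54−x ≤ 37 are chosen — 10 such pairs.
The remaining 15 elements (those with no distinct partner in range) can never complete a 54-sum, so the worst case takes all of them and one from each pair: 15 + 10 = 25.
By pigeonhole, the 26th integer has to be the second member of some pair, so 25 + 1 = 26.

26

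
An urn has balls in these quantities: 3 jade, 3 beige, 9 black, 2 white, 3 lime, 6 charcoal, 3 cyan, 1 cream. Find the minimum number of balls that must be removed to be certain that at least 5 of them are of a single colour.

Put each drawn ball into a box by colour. The largest draw with every box below 5 takes min(count, 4) from each colour; colours with fewer than 4 contribute all they have.
Σ min(cᵢ, 4) = 3 + 3 + 4 + 2 + 3 + 4 + 3 + 1 = 23.
Draw number 23 + 1 = 24 must push one box to 5.

24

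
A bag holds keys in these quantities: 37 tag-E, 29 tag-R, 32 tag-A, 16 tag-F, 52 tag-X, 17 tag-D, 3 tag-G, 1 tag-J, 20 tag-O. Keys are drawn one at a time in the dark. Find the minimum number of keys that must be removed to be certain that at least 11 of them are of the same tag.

The 9 tags are the holes; the keys drawn are the pigeons.
To avoid 11 of any one tag, the worst case takes at most 10 of each tag, or every key of a tag that has fewer than 10.
That gives 10 + 10 + 10 + 10 + 10 + 10 + 3 + 1 + 10 = 74 keys with no tag reaching 11.
The next key forces some tag to 11, so 74 + 1 = 75.

75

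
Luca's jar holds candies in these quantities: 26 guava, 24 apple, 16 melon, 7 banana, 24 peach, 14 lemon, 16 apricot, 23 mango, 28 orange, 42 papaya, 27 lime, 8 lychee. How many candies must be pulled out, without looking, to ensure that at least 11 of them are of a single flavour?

An adversary could hand out at most 10 candies per flavour (banana, lychee run out sooner): 10 + 10 + 10 + 7 + 10 + 10 + 10 + 10 + 10 + 10 + 10 + 8 = 115 candies and still no flavour has 11.
One more candy lands in a flavour already at 10, so 116 draws are enough and 115 are not.

116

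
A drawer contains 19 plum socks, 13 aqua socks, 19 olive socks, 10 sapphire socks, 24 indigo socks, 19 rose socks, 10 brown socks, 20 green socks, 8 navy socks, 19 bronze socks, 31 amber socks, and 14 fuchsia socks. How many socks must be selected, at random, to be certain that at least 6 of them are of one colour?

61

Put each drawn sock into a box by colour. The largest draw with every box below 6 takes min(count, 5) from each colour.
Σ min(cᵢ, 5) = 5 + 5 + 5 + 5 + 5 + 5 + 5 + 5 + 5 + 5 + 5 + 5 = 60.
Draw number 60 + 1 = 61 must push one box to 6.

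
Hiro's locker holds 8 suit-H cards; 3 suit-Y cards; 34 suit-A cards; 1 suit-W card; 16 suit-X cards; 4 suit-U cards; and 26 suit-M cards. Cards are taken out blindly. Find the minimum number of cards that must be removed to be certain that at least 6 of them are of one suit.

29

An adversary could hand out at most 5 cards per suit (suit-Y, suit-W, suit-U run out sooner): 5 + 3 + 5 + 1 + 5 + 4 + 5 = 28 cards and still no suit has 6.
By the pigeonhole principle, one more card lands in a suit already at 5, so 29 draws are enough and 28 are not.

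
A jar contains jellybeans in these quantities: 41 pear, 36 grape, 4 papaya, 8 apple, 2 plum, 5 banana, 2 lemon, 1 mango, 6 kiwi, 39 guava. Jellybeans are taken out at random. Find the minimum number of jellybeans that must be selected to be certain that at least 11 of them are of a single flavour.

59

The 10 flavours are the holes; the jellybeans drawn are the pigeons.
To avoid 11 of any one flavour, the worst case takes at most 10 of each flavour, or every jellybean of a flavour that has fewer than 10.
That gives 10 + 10 + 4 + 8 + 2 + 5 + 2 + 1 + 6 + 10 = 58 jellybeans with no flavour reaching 11.
The next jellybean forces some flavour to 11, so 58 + 1 = 59.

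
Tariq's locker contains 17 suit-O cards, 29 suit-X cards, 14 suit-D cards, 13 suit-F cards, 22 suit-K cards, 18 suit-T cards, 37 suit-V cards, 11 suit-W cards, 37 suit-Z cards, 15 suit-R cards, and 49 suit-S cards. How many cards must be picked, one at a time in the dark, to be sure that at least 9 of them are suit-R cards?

In the worst case for collecting suit-R cards, every non-suit-R card comes out first.
There are 17 + 29 + 14 + 13 + 22 + 18 + 37 + 11 + 37 + 49 = 247 non-suit-R cards altogether.
After those, each further card must be suit-R, so 247 + 9 = 256 draws guarantee 9 suit-R cards.

256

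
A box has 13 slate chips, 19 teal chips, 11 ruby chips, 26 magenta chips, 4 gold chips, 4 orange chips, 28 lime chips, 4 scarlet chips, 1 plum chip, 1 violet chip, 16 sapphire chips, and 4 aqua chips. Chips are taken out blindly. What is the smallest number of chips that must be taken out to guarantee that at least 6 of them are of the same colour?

By pigeonhole, the 12 colours are the holes; the chips drawn are the pigeons.
To avoid 6 of any one colour, the worst case takes at most 5 of each colour, or every chip of a colour that has fewer than 5.
That gives 5 + 5 + 5 + 5 + 4 + 4 + 5 + 4 + 1 + 1 + 5 + 4 = 48 chips with no colour reaching 6.
The next chip forces some colour to 6, so 48 + 1 = 49.

49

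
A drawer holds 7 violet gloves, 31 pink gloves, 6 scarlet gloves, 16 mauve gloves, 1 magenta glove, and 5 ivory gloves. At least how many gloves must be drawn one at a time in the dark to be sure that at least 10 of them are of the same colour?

38

Put each drawn glove into a box by colour. The largest draw with every box below 10 takes min(count, 9) from each colour; colours with fewer than 9 contribute all they have.
Σ min(cᵢ, 9) = 7 + 9 + 6 + 9 + 1 + 5 = 37.
Draw number 37 + 1 = 38 must push one box to 10.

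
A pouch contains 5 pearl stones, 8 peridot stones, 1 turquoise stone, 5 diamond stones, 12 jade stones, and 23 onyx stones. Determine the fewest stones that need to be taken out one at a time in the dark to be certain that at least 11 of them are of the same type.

Put each drawn stone into a box by type. The largest draw with every box below 11 takes min(count, 10) from each type; types with fewer than 10 contribute all they have.
Σ min(cᵢ, 10) = 5 + 8 + 1 + 5 + 10 + 10 = 39.
Draw number 39 + 1 = 40 must push one box to 11.

40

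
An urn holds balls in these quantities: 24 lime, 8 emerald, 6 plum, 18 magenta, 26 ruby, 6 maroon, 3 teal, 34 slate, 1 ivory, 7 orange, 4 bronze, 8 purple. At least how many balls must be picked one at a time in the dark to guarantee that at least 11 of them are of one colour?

84

Put each drawn ball into a box by colour. The largest draw with every box below 11 takes min(count, 10) from each colour; colours with fewer than 10 contribute all they have.
Σ min(cᵢ, 10) = 10 + 8 + 6 + 10 + 10 + 6 + 3 + 10 + 1 + 7 + 4 + 8 = 83.
Draw number 83 + 1 = 84 must push one box to 11.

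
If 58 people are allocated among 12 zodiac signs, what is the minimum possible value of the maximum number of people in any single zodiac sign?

The 12 zodiac signs are the holes and the 58 people are the pigeons.
If every zodiac sign held at most 4 people, the total would be at most 12 × 4 = 48, which is less than 58.
So some zodiac sign holds at least ⌈58/12⌉ = 5 people.

5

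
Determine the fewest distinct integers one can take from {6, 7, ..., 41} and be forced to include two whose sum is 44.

A set avoiding the sum 44 can contain at most one of each pair {x, 44−x}, plus the 4 elements whose complement lies outside the range or equal to its own complement.
The integers 22, …, 41 (20 of them) are such a set: any two sum to at least 22+23 = 45 > 44.
Any 21st integer completes one of the 16 pairs, so 21 choices force a sum of 44.

21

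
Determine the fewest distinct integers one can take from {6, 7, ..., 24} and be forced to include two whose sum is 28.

12

Two chosen integers sum to 28 exactly when both halves of some pair {x, 28−x} with 6 ≤ x ≤ 28−x ≤ 22 are chosen — 8 such pairs.
The remaining 3 elements (those with no distinct partner in range) can never complete a 28-sum, so the worst case takes all of them and one from each pair: 3 + 8 = 11.
By pigeonhole, the 12th integer has to be the second member of some pair, so 11 + 1 = 12.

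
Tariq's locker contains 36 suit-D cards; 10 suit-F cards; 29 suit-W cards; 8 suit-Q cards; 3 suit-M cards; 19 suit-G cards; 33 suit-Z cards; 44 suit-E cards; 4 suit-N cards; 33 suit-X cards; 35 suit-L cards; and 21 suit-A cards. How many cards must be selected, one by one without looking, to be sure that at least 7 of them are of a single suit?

By pigeonhole, put each drawn card into a box by suit. The largest draw with every box below 7 takes min(count, 6) from each suit; suits with fewer than 6 contribute all they have.
Σ min(cᵢ, 6) = 6 + 6 + 6 + 6 + 3 + 6 + 6 + 6 + 4 + 6 + 6 + 6 = 67.
Draw number 67 + 1 = 68 must push one box to 7.

68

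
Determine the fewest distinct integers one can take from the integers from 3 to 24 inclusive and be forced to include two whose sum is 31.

14

Group the elements by complementary pair {x, 31−x}: {7,24}, {8,23}, {9,22}, …, giving 9 two-element pairs and 4 integers whose partner 31−x falls outside [3,24].
Pigeonhole: treating each of those 13 groups as a pigeonhole, one can pick one integer per group — 13 integers — with no two summing to 31.
The 14th integer lands in an occupied pair, forcing a sum of 31.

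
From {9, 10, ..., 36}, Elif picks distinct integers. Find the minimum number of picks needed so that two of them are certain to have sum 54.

20

Group the elements by complementary pair {x, 54−x}: {18,36}, {19,35}, {20,34}, …, giving 9 two-element pairs, the single value 27 (it cannot pair with itself since the integers are distinct), and 9 integers whose partner 54−x falls outside [9,36].
By the pigeonhole principle, treating each of those 19 groups as a pigeonhole, one can pick one integer per group — 19 integers — with no two summing to 54.
The 20th integer lands in an occupied pair, forcing a sum of 54.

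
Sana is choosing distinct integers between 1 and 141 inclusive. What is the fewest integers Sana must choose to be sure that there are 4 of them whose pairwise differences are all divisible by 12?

37

Integers whose pairwise differences are multiples of 12 are exactly those sharing a remainder mod 12. The 12 residue classes mod 12 are the pigeonholes.
With 36 integers one could put 3 in each residue class and have no class reach 4.
The 37th integer pushes some class to 4, so 12·3 + 1 = 37.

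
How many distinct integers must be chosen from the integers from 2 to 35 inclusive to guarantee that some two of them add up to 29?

Two chosen integers sum to 29 exactly when both halves of some pair {x, 29−x} with 2 ≤ x ≤ 29−x ≤ 27 are chosen — 13 such pairs.
The remaining 8 elements (those with no distinct partner in range) can never complete a 29-sum, so the worst case takes all of them and one from each pair: 8 + 13 = 21.
The 22nd integer has to be the second member of some pair, so 21 + 1 = 22.

22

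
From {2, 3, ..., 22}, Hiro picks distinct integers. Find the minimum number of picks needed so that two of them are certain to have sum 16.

16

A set avoiding the sum 16 can contain at most one of each pair {x, 16−x}, plus the 9 elements whose complement lies outside the range or equal to its own complement.
The integers 8, …, 22 (15 of them) are such a set: any two sum to at least 8+9 = 17 > 16.
Pigeonhole: any 16th integer completes one of the 6 pairs, so 16 choices force a sum of 16.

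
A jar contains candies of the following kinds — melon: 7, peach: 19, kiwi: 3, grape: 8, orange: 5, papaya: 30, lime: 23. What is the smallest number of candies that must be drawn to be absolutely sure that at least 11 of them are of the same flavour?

Pigeonhole: put each drawn candy into a box by flavour. The largest draw with every box below 11 takes min(count, 10) from each flavour; flavours with fewer than 10 contribute all they have.
Σ min(cᵢ, 10) = 7 + 10 + 3 + 8 + 5 + 10 + 10 = 53.
Draw number 53 + 1 = 54 must push one box to 11.

54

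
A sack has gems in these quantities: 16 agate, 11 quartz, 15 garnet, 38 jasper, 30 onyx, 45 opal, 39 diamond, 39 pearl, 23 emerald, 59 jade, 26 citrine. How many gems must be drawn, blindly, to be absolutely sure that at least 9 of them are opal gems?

305

In the worst case for collecting opal gems, every non-opal gem comes out first.
There are 16 + 11 + 15 + 38 + 30 + 39 + 39 + 23 + 59 + 26 = 296 non-opal gems altogether.
After those, each further gem must be opal, so 296 + 9 = 305 draws guarantee 9 opal gems.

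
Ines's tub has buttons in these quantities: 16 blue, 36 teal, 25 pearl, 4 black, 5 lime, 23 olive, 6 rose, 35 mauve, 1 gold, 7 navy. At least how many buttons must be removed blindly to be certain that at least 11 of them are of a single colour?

74

Pigeonhole: the 10 colours are the holes; the buttons drawn are the pigeons.
To avoid 11 of any one colour, the worst case takes at most 10 of each colour, or every button of a colour that has fewer than 10.
That gives 10 + 10 + 10 + 4 + 5 + 10 + 6 + 10 + 1 + 7 = 73 buttons with no colour reaching 11.
The next button forces some colour to 11, so 73 + 1 = 74.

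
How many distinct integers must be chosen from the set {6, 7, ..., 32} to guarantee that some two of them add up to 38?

15

Group the elements by complementary pair {x, 38−x}: {6,32}, {7,31}, {8,30}, …, giving 13 two-element pairs and the single value 19 (it cannot pair with itself since the integers are distinct).
Treating each of those 14 groups as a pigeonhole, one can pick one integer per group — 14 integers — with no two summing to 38.
The 15th integer lands in an occupied pair, forcing a sum of 38.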